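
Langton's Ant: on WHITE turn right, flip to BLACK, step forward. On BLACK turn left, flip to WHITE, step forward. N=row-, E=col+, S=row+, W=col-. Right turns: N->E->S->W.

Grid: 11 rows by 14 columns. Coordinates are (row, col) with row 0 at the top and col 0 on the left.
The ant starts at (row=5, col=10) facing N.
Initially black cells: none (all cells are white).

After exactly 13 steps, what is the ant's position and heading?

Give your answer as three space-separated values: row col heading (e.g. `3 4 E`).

Answer: 5 9 E

Derivation:
Step 1: on WHITE (5,10): turn R to E, flip to black, move to (5,11). |black|=1
Step 2: on WHITE (5,11): turn R to S, flip to black, move to (6,11). |black|=2
Step 3: on WHITE (6,11): turn R to W, flip to black, move to (6,10). |black|=3
Step 4: on WHITE (6,10): turn R to N, flip to black, move to (5,10). |black|=4
Step 5: on BLACK (5,10): turn L to W, flip to white, move to (5,9). |black|=3
Step 6: on WHITE (5,9): turn R to N, flip to black, move to (4,9). |black|=4
Step 7: on WHITE (4,9): turn R to E, flip to black, move to (4,10). |black|=5
Step 8: on WHITE (4,10): turn R to S, flip to black, move to (5,10). |black|=6
Step 9: on WHITE (5,10): turn R to W, flip to black, move to (5,9). |black|=7
Step 10: on BLACK (5,9): turn L to S, flip to white, move to (6,9). |black|=6
Step 11: on WHITE (6,9): turn R to W, flip to black, move to (6,8). |black|=7
Step 12: on WHITE (6,8): turn R to N, flip to black, move to (5,8). |black|=8
Step 13: on WHITE (5,8): turn R to E, flip to black, move to (5,9). |black|=9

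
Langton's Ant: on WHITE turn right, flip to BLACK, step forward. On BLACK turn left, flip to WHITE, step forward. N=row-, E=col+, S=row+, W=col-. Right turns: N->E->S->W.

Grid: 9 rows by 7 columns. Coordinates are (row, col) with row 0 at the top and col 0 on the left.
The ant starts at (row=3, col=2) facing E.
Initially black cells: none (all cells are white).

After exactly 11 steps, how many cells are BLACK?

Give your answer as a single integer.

Answer: 7

Derivation:
Step 1: on WHITE (3,2): turn R to S, flip to black, move to (4,2). |black|=1
Step 2: on WHITE (4,2): turn R to W, flip to black, move to (4,1). |black|=2
Step 3: on WHITE (4,1): turn R to N, flip to black, move to (3,1). |black|=3
Step 4: on WHITE (3,1): turn R to E, flip to black, move to (3,2). |black|=4
Step 5: on BLACK (3,2): turn L to N, flip to white, move to (2,2). |black|=3
Step 6: on WHITE (2,2): turn R to E, flip to black, move to (2,3). |black|=4
Step 7: on WHITE (2,3): turn R to S, flip to black, move to (3,3). |black|=5
Step 8: on WHITE (3,3): turn R to W, flip to black, move to (3,2). |black|=6
Step 9: on WHITE (3,2): turn R to N, flip to black, move to (2,2). |black|=7
Step 10: on BLACK (2,2): turn L to W, flip to white, move to (2,1). |black|=6
Step 11: on WHITE (2,1): turn R to N, flip to black, move to (1,1). |black|=7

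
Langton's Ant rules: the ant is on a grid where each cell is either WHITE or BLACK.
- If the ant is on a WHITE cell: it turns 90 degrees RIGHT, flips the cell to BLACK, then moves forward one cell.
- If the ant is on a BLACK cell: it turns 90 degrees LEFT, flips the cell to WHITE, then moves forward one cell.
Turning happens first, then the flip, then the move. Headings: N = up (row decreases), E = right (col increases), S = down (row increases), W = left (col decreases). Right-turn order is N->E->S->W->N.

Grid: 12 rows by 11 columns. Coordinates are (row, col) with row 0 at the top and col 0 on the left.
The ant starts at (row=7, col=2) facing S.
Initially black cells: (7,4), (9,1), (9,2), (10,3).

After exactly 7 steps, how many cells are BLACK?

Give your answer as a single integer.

Step 1: on WHITE (7,2): turn R to W, flip to black, move to (7,1). |black|=5
Step 2: on WHITE (7,1): turn R to N, flip to black, move to (6,1). |black|=6
Step 3: on WHITE (6,1): turn R to E, flip to black, move to (6,2). |black|=7
Step 4: on WHITE (6,2): turn R to S, flip to black, move to (7,2). |black|=8
Step 5: on BLACK (7,2): turn L to E, flip to white, move to (7,3). |black|=7
Step 6: on WHITE (7,3): turn R to S, flip to black, move to (8,3). |black|=8
Step 7: on WHITE (8,3): turn R to W, flip to black, move to (8,2). |black|=9

Answer: 9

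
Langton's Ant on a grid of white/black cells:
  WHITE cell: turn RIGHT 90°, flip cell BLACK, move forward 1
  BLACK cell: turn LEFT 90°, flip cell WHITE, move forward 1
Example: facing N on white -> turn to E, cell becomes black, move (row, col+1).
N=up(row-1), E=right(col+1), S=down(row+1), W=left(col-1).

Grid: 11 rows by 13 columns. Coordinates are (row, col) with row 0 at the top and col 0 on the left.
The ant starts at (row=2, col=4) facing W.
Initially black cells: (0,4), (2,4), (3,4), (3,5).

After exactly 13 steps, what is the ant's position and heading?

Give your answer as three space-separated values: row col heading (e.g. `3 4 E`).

Answer: 3 4 S

Derivation:
Step 1: on BLACK (2,4): turn L to S, flip to white, move to (3,4). |black|=3
Step 2: on BLACK (3,4): turn L to E, flip to white, move to (3,5). |black|=2
Step 3: on BLACK (3,5): turn L to N, flip to white, move to (2,5). |black|=1
Step 4: on WHITE (2,5): turn R to E, flip to black, move to (2,6). |black|=2
Step 5: on WHITE (2,6): turn R to S, flip to black, move to (3,6). |black|=3
Step 6: on WHITE (3,6): turn R to W, flip to black, move to (3,5). |black|=4
Step 7: on WHITE (3,5): turn R to N, flip to black, move to (2,5). |black|=5
Step 8: on BLACK (2,5): turn L to W, flip to white, move to (2,4). |black|=4
Step 9: on WHITE (2,4): turn R to N, flip to black, move to (1,4). |black|=5
Step 10: on WHITE (1,4): turn R to E, flip to black, move to (1,5). |black|=6
Step 11: on WHITE (1,5): turn R to S, flip to black, move to (2,5). |black|=7
Step 12: on WHITE (2,5): turn R to W, flip to black, move to (2,4). |black|=8
Step 13: on BLACK (2,4): turn L to S, flip to white, move to (3,4). |black|=7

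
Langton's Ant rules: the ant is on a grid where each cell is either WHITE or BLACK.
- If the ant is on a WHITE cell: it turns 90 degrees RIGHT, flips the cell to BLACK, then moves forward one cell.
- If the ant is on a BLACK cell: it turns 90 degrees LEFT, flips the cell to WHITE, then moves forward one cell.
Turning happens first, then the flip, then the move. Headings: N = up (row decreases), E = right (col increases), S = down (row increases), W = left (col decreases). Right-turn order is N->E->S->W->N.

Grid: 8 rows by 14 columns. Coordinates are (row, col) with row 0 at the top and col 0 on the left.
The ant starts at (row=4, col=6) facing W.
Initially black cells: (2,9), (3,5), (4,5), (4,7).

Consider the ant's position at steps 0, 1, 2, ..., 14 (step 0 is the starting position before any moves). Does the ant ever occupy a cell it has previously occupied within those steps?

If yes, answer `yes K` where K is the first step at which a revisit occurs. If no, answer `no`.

Step 1: on WHITE (4,6): turn R to N, flip to black, move to (3,6). |black|=5 — new cell
Step 2: on WHITE (3,6): turn R to E, flip to black, move to (3,7). |black|=6 — new cell
Step 3: on WHITE (3,7): turn R to S, flip to black, move to (4,7). |black|=7 — new cell
Step 4: on BLACK (4,7): turn L to E, flip to white, move to (4,8). |black|=6 — new cell
Step 5: on WHITE (4,8): turn R to S, flip to black, move to (5,8). |black|=7 — new cell
Step 6: on WHITE (5,8): turn R to W, flip to black, move to (5,7). |black|=8 — new cell
Step 7: on WHITE (5,7): turn R to N, flip to black, move to (4,7). |black|=9 — REVISIT

Answer: yes 7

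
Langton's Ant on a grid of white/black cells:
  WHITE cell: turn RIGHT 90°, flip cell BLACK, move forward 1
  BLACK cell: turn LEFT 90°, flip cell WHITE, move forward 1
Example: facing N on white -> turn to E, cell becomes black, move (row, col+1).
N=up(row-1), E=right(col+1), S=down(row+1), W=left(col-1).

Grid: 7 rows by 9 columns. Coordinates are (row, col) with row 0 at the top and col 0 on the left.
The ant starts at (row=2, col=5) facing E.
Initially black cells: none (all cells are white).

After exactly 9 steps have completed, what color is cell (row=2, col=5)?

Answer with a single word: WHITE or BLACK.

Step 1: on WHITE (2,5): turn R to S, flip to black, move to (3,5). |black|=1
Step 2: on WHITE (3,5): turn R to W, flip to black, move to (3,4). |black|=2
Step 3: on WHITE (3,4): turn R to N, flip to black, move to (2,4). |black|=3
Step 4: on WHITE (2,4): turn R to E, flip to black, move to (2,5). |black|=4
Step 5: on BLACK (2,5): turn L to N, flip to white, move to (1,5). |black|=3
Step 6: on WHITE (1,5): turn R to E, flip to black, move to (1,6). |black|=4
Step 7: on WHITE (1,6): turn R to S, flip to black, move to (2,6). |black|=5
Step 8: on WHITE (2,6): turn R to W, flip to black, move to (2,5). |black|=6
Step 9: on WHITE (2,5): turn R to N, flip to black, move to (1,5). |black|=7

Answer: BLACK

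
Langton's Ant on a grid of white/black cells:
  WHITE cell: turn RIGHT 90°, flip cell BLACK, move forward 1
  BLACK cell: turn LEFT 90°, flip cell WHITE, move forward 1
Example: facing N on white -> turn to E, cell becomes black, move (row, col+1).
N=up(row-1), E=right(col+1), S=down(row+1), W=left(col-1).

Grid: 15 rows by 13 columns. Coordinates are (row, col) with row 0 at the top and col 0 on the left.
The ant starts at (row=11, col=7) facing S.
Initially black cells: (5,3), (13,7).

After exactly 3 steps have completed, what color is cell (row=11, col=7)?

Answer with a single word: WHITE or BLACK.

Step 1: on WHITE (11,7): turn R to W, flip to black, move to (11,6). |black|=3
Step 2: on WHITE (11,6): turn R to N, flip to black, move to (10,6). |black|=4
Step 3: on WHITE (10,6): turn R to E, flip to black, move to (10,7). |black|=5

Answer: BLACK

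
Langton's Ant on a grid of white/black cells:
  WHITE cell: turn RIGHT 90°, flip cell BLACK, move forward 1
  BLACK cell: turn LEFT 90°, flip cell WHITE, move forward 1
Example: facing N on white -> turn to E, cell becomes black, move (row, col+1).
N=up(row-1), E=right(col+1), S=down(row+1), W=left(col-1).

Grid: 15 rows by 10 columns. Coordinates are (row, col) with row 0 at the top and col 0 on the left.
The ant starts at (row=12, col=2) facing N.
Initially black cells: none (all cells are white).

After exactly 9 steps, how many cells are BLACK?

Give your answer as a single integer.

Step 1: on WHITE (12,2): turn R to E, flip to black, move to (12,3). |black|=1
Step 2: on WHITE (12,3): turn R to S, flip to black, move to (13,3). |black|=2
Step 3: on WHITE (13,3): turn R to W, flip to black, move to (13,2). |black|=3
Step 4: on WHITE (13,2): turn R to N, flip to black, move to (12,2). |black|=4
Step 5: on BLACK (12,2): turn L to W, flip to white, move to (12,1). |black|=3
Step 6: on WHITE (12,1): turn R to N, flip to black, move to (11,1). |black|=4
Step 7: on WHITE (11,1): turn R to E, flip to black, move to (11,2). |black|=5
Step 8: on WHITE (11,2): turn R to S, flip to black, move to (12,2). |black|=6
Step 9: on WHITE (12,2): turn R to W, flip to black, move to (12,1). |black|=7

Answer: 7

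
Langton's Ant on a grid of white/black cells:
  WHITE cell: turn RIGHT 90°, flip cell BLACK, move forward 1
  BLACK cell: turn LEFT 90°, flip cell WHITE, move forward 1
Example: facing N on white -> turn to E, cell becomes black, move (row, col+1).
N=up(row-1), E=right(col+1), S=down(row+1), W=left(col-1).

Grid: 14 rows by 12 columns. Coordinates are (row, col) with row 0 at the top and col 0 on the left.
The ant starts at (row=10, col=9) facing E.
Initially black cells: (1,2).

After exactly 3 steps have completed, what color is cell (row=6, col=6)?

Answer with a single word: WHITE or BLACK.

Answer: WHITE

Derivation:
Step 1: on WHITE (10,9): turn R to S, flip to black, move to (11,9). |black|=2
Step 2: on WHITE (11,9): turn R to W, flip to black, move to (11,8). |black|=3
Step 3: on WHITE (11,8): turn R to N, flip to black, move to (10,8). |black|=4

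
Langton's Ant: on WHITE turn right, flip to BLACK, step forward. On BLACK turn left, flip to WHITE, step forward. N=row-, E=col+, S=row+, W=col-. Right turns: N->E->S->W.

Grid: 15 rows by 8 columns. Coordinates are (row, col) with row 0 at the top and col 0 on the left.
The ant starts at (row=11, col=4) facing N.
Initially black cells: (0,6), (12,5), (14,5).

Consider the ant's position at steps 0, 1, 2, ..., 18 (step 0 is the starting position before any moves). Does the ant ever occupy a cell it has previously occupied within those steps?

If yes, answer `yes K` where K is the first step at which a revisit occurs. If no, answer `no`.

Answer: yes 6

Derivation:
Step 1: on WHITE (11,4): turn R to E, flip to black, move to (11,5). |black|=4 — new cell
Step 2: on WHITE (11,5): turn R to S, flip to black, move to (12,5). |black|=5 — new cell
Step 3: on BLACK (12,5): turn L to E, flip to white, move to (12,6). |black|=4 — new cell
Step 4: on WHITE (12,6): turn R to S, flip to black, move to (13,6). |black|=5 — new cell
Step 5: on WHITE (13,6): turn R to W, flip to black, move to (13,5). |black|=6 — new cell
Step 6: on WHITE (13,5): turn R to N, flip to black, move to (12,5). |black|=7 — REVISIT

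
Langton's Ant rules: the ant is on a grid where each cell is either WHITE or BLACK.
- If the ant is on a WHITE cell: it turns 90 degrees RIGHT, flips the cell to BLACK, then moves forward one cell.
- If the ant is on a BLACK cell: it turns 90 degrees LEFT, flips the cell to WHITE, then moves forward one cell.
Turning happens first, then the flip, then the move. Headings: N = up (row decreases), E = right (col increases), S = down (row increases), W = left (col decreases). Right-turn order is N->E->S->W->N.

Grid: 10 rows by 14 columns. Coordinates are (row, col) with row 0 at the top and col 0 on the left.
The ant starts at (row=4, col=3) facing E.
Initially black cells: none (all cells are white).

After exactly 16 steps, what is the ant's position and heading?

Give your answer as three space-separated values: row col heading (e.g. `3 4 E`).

Step 1: on WHITE (4,3): turn R to S, flip to black, move to (5,3). |black|=1
Step 2: on WHITE (5,3): turn R to W, flip to black, move to (5,2). |black|=2
Step 3: on WHITE (5,2): turn R to N, flip to black, move to (4,2). |black|=3
Step 4: on WHITE (4,2): turn R to E, flip to black, move to (4,3). |black|=4
Step 5: on BLACK (4,3): turn L to N, flip to white, move to (3,3). |black|=3
Step 6: on WHITE (3,3): turn R to E, flip to black, move to (3,4). |black|=4
Step 7: on WHITE (3,4): turn R to S, flip to black, move to (4,4). |black|=5
Step 8: on WHITE (4,4): turn R to W, flip to black, move to (4,3). |black|=6
Step 9: on WHITE (4,3): turn R to N, flip to black, move to (3,3). |black|=7
Step 10: on BLACK (3,3): turn L to W, flip to white, move to (3,2). |black|=6
Step 11: on WHITE (3,2): turn R to N, flip to black, move to (2,2). |black|=7
Step 12: on WHITE (2,2): turn R to E, flip to black, move to (2,3). |black|=8
Step 13: on WHITE (2,3): turn R to S, flip to black, move to (3,3). |black|=9
Step 14: on WHITE (3,3): turn R to W, flip to black, move to (3,2). |black|=10
Step 15: on BLACK (3,2): turn L to S, flip to white, move to (4,2). |black|=9
Step 16: on BLACK (4,2): turn L to E, flip to white, move to (4,3). |black|=8

Answer: 4 3 E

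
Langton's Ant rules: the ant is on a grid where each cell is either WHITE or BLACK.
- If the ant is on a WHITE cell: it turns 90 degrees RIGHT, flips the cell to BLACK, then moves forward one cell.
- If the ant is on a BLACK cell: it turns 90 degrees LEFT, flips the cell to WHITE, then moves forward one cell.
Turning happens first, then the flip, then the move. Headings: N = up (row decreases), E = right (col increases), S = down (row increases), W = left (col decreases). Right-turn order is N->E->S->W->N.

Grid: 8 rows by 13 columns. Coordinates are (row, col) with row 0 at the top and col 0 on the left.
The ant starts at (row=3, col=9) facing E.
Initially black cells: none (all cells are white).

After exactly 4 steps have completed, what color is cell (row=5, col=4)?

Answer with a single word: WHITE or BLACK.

Answer: WHITE

Derivation:
Step 1: on WHITE (3,9): turn R to S, flip to black, move to (4,9). |black|=1
Step 2: on WHITE (4,9): turn R to W, flip to black, move to (4,8). |black|=2
Step 3: on WHITE (4,8): turn R to N, flip to black, move to (3,8). |black|=3
Step 4: on WHITE (3,8): turn R to E, flip to black, move to (3,9). |black|=4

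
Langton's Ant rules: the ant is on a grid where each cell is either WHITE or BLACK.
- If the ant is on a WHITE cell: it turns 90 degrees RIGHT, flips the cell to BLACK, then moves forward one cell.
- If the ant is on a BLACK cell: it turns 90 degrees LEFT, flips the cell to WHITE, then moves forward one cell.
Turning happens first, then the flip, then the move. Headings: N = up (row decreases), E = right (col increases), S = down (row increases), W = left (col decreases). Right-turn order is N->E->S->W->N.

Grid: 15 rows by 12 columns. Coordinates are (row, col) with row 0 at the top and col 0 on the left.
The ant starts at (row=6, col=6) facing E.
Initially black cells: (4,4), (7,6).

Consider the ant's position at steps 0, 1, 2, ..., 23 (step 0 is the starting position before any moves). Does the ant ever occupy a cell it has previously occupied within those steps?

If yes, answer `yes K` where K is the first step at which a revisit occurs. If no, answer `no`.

Step 1: on WHITE (6,6): turn R to S, flip to black, move to (7,6). |black|=3 — new cell
Step 2: on BLACK (7,6): turn L to E, flip to white, move to (7,7). |black|=2 — new cell
Step 3: on WHITE (7,7): turn R to S, flip to black, move to (8,7). |black|=3 — new cell
Step 4: on WHITE (8,7): turn R to W, flip to black, move to (8,6). |black|=4 — new cell
Step 5: on WHITE (8,6): turn R to N, flip to black, move to (7,6). |black|=5 — REVISIT

Answer: yes 5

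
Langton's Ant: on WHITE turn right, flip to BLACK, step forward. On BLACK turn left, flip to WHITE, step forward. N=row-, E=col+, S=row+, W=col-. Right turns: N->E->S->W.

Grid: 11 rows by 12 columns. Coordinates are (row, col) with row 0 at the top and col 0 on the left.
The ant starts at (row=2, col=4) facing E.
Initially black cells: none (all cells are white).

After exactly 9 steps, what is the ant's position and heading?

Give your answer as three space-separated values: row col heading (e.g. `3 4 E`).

Step 1: on WHITE (2,4): turn R to S, flip to black, move to (3,4). |black|=1
Step 2: on WHITE (3,4): turn R to W, flip to black, move to (3,3). |black|=2
Step 3: on WHITE (3,3): turn R to N, flip to black, move to (2,3). |black|=3
Step 4: on WHITE (2,3): turn R to E, flip to black, move to (2,4). |black|=4
Step 5: on BLACK (2,4): turn L to N, flip to white, move to (1,4). |black|=3
Step 6: on WHITE (1,4): turn R to E, flip to black, move to (1,5). |black|=4
Step 7: on WHITE (1,5): turn R to S, flip to black, move to (2,5). |black|=5
Step 8: on WHITE (2,5): turn R to W, flip to black, move to (2,4). |black|=6
Step 9: on WHITE (2,4): turn R to N, flip to black, move to (1,4). |black|=7

Answer: 1 4 N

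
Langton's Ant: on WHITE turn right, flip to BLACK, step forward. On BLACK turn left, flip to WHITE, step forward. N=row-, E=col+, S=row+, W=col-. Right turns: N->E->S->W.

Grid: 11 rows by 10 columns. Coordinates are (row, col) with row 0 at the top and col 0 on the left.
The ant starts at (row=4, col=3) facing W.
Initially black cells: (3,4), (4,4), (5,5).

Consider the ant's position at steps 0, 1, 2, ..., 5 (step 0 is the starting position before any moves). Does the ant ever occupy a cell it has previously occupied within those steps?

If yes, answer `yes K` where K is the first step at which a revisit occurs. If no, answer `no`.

Step 1: on WHITE (4,3): turn R to N, flip to black, move to (3,3). |black|=4 — new cell
Step 2: on WHITE (3,3): turn R to E, flip to black, move to (3,4). |black|=5 — new cell
Step 3: on BLACK (3,4): turn L to N, flip to white, move to (2,4). |black|=4 — new cell
Step 4: on WHITE (2,4): turn R to E, flip to black, move to (2,5). |black|=5 — new cell
Step 5: on WHITE (2,5): turn R to S, flip to black, move to (3,5). |black|=6 — new cell
No revisit within 5 steps.

Answer: no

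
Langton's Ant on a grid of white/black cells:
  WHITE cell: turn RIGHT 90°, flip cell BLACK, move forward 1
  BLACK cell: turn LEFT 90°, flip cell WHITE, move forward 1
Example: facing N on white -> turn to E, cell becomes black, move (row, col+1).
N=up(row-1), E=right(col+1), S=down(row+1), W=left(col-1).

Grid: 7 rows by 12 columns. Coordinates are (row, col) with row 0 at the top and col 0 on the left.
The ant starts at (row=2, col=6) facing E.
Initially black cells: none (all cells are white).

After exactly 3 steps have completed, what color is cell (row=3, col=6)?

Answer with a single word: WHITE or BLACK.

Step 1: on WHITE (2,6): turn R to S, flip to black, move to (3,6). |black|=1
Step 2: on WHITE (3,6): turn R to W, flip to black, move to (3,5). |black|=2
Step 3: on WHITE (3,5): turn R to N, flip to black, move to (2,5). |black|=3

Answer: BLACK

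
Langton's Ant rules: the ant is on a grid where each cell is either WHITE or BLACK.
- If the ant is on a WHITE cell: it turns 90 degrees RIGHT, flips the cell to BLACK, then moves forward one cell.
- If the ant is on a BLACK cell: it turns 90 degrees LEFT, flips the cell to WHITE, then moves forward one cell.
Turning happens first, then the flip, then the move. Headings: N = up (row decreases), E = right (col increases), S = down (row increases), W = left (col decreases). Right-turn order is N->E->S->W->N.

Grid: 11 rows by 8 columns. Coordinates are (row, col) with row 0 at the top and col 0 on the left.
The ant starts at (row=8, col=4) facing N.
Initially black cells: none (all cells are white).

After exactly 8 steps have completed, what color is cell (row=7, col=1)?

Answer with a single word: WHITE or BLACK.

Answer: WHITE

Derivation:
Step 1: on WHITE (8,4): turn R to E, flip to black, move to (8,5). |black|=1
Step 2: on WHITE (8,5): turn R to S, flip to black, move to (9,5). |black|=2
Step 3: on WHITE (9,5): turn R to W, flip to black, move to (9,4). |black|=3
Step 4: on WHITE (9,4): turn R to N, flip to black, move to (8,4). |black|=4
Step 5: on BLACK (8,4): turn L to W, flip to white, move to (8,3). |black|=3
Step 6: on WHITE (8,3): turn R to N, flip to black, move to (7,3). |black|=4
Step 7: on WHITE (7,3): turn R to E, flip to black, move to (7,4). |black|=5
Step 8: on WHITE (7,4): turn R to S, flip to black, move to (8,4). |black|=6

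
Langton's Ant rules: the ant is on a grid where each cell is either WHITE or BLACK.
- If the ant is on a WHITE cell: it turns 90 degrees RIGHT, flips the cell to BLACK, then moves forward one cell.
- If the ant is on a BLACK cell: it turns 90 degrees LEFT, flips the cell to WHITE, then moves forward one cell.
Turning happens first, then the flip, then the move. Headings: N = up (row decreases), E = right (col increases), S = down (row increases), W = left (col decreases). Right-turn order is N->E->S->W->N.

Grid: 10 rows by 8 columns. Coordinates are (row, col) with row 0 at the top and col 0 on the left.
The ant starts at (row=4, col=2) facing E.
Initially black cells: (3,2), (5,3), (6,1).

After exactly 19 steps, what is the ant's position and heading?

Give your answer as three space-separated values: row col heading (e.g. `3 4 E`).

Step 1: on WHITE (4,2): turn R to S, flip to black, move to (5,2). |black|=4
Step 2: on WHITE (5,2): turn R to W, flip to black, move to (5,1). |black|=5
Step 3: on WHITE (5,1): turn R to N, flip to black, move to (4,1). |black|=6
Step 4: on WHITE (4,1): turn R to E, flip to black, move to (4,2). |black|=7
Step 5: on BLACK (4,2): turn L to N, flip to white, move to (3,2). |black|=6
Step 6: on BLACK (3,2): turn L to W, flip to white, move to (3,1). |black|=5
Step 7: on WHITE (3,1): turn R to N, flip to black, move to (2,1). |black|=6
Step 8: on WHITE (2,1): turn R to E, flip to black, move to (2,2). |black|=7
Step 9: on WHITE (2,2): turn R to S, flip to black, move to (3,2). |black|=8
Step 10: on WHITE (3,2): turn R to W, flip to black, move to (3,1). |black|=9
Step 11: on BLACK (3,1): turn L to S, flip to white, move to (4,1). |black|=8
Step 12: on BLACK (4,1): turn L to E, flip to white, move to (4,2). |black|=7
Step 13: on WHITE (4,2): turn R to S, flip to black, move to (5,2). |black|=8
Step 14: on BLACK (5,2): turn L to E, flip to white, move to (5,3). |black|=7
Step 15: on BLACK (5,3): turn L to N, flip to white, move to (4,3). |black|=6
Step 16: on WHITE (4,3): turn R to E, flip to black, move to (4,4). |black|=7
Step 17: on WHITE (4,4): turn R to S, flip to black, move to (5,4). |black|=8
Step 18: on WHITE (5,4): turn R to W, flip to black, move to (5,3). |black|=9
Step 19: on WHITE (5,3): turn R to N, flip to black, move to (4,3). |black|=10

Answer: 4 3 N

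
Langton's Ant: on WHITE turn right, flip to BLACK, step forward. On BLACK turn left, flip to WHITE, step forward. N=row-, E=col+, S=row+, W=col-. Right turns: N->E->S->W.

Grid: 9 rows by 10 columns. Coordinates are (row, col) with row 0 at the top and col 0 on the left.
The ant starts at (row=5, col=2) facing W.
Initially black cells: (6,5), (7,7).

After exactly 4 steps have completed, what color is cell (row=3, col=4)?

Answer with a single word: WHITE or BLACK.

Step 1: on WHITE (5,2): turn R to N, flip to black, move to (4,2). |black|=3
Step 2: on WHITE (4,2): turn R to E, flip to black, move to (4,3). |black|=4
Step 3: on WHITE (4,3): turn R to S, flip to black, move to (5,3). |black|=5
Step 4: on WHITE (5,3): turn R to W, flip to black, move to (5,2). |black|=6

Answer: WHITE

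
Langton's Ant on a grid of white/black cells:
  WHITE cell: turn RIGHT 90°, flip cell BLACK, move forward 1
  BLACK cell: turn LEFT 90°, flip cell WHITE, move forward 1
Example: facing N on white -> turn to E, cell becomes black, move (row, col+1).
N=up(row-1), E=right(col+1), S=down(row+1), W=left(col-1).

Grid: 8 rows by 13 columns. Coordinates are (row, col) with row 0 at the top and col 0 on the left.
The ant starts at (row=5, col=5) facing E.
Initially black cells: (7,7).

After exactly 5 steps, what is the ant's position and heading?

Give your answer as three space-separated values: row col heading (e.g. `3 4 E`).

Answer: 4 5 N

Derivation:
Step 1: on WHITE (5,5): turn R to S, flip to black, move to (6,5). |black|=2
Step 2: on WHITE (6,5): turn R to W, flip to black, move to (6,4). |black|=3
Step 3: on WHITE (6,4): turn R to N, flip to black, move to (5,4). |black|=4
Step 4: on WHITE (5,4): turn R to E, flip to black, move to (5,5). |black|=5
Step 5: on BLACK (5,5): turn L to N, flip to white, move to (4,5). |black|=4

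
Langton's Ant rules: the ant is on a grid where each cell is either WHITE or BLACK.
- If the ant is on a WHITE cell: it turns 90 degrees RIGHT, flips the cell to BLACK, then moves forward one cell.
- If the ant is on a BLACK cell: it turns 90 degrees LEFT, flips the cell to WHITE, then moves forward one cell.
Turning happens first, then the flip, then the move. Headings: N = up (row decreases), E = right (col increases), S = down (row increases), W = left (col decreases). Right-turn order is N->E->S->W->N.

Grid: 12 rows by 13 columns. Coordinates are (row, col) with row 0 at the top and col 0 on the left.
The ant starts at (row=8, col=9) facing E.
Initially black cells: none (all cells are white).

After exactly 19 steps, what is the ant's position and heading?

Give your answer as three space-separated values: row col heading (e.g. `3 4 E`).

Step 1: on WHITE (8,9): turn R to S, flip to black, move to (9,9). |black|=1
Step 2: on WHITE (9,9): turn R to W, flip to black, move to (9,8). |black|=2
Step 3: on WHITE (9,8): turn R to N, flip to black, move to (8,8). |black|=3
Step 4: on WHITE (8,8): turn R to E, flip to black, move to (8,9). |black|=4
Step 5: on BLACK (8,9): turn L to N, flip to white, move to (7,9). |black|=3
Step 6: on WHITE (7,9): turn R to E, flip to black, move to (7,10). |black|=4
Step 7: on WHITE (7,10): turn R to S, flip to black, move to (8,10). |black|=5
Step 8: on WHITE (8,10): turn R to W, flip to black, move to (8,9). |black|=6
Step 9: on WHITE (8,9): turn R to N, flip to black, move to (7,9). |black|=7
Step 10: on BLACK (7,9): turn L to W, flip to white, move to (7,8). |black|=6
Step 11: on WHITE (7,8): turn R to N, flip to black, move to (6,8). |black|=7
Step 12: on WHITE (6,8): turn R to E, flip to black, move to (6,9). |black|=8
Step 13: on WHITE (6,9): turn R to S, flip to black, move to (7,9). |black|=9
Step 14: on WHITE (7,9): turn R to W, flip to black, move to (7,8). |black|=10
Step 15: on BLACK (7,8): turn L to S, flip to white, move to (8,8). |black|=9
Step 16: on BLACK (8,8): turn L to E, flip to white, move to (8,9). |black|=8
Step 17: on BLACK (8,9): turn L to N, flip to white, move to (7,9). |black|=7
Step 18: on BLACK (7,9): turn L to W, flip to white, move to (7,8). |black|=6
Step 19: on WHITE (7,8): turn R to N, flip to black, move to (6,8). |black|=7

Answer: 6 8 N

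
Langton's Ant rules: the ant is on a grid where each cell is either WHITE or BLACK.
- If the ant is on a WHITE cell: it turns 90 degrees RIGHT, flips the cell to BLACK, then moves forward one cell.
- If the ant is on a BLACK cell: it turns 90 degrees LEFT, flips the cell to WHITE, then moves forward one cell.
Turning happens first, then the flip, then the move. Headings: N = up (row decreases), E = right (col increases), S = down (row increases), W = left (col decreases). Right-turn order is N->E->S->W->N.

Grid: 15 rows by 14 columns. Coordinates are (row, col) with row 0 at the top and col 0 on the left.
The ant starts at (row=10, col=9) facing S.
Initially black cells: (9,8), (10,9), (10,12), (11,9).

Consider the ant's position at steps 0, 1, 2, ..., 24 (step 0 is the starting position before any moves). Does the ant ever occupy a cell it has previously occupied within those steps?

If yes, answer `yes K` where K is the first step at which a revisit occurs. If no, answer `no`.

Answer: yes 7

Derivation:
Step 1: on BLACK (10,9): turn L to E, flip to white, move to (10,10). |black|=3 — new cell
Step 2: on WHITE (10,10): turn R to S, flip to black, move to (11,10). |black|=4 — new cell
Step 3: on WHITE (11,10): turn R to W, flip to black, move to (11,9). |black|=5 — new cell
Step 4: on BLACK (11,9): turn L to S, flip to white, move to (12,9). |black|=4 — new cell
Step 5: on WHITE (12,9): turn R to W, flip to black, move to (12,8). |black|=5 — new cell
Step 6: on WHITE (12,8): turn R to N, flip to black, move to (11,8). |black|=6 — new cell
Step 7: on WHITE (11,8): turn R to E, flip to black, move to (11,9). |black|=7 — REVISIT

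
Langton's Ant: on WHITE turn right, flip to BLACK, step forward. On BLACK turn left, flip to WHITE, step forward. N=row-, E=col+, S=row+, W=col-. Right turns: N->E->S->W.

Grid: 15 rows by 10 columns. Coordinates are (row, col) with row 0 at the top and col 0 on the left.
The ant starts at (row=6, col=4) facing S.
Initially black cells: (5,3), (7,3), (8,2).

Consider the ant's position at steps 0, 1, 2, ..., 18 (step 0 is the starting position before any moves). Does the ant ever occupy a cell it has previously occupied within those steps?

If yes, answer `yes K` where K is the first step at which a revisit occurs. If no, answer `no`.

Step 1: on WHITE (6,4): turn R to W, flip to black, move to (6,3). |black|=4 — new cell
Step 2: on WHITE (6,3): turn R to N, flip to black, move to (5,3). |black|=5 — new cell
Step 3: on BLACK (5,3): turn L to W, flip to white, move to (5,2). |black|=4 — new cell
Step 4: on WHITE (5,2): turn R to N, flip to black, move to (4,2). |black|=5 — new cell
Step 5: on WHITE (4,2): turn R to E, flip to black, move to (4,3). |black|=6 — new cell
Step 6: on WHITE (4,3): turn R to S, flip to black, move to (5,3). |black|=7 — REVISIT

Answer: yes 6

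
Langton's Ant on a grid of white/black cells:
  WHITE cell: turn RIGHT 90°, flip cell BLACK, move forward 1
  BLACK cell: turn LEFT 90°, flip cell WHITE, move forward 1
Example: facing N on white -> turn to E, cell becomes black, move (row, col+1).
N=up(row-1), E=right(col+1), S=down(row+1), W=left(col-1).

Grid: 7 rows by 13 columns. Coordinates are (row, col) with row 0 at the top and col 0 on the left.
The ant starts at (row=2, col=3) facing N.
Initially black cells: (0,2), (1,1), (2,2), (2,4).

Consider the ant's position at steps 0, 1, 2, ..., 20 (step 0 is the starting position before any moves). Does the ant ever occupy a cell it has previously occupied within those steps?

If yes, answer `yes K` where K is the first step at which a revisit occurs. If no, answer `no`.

Answer: yes 5

Derivation:
Step 1: on WHITE (2,3): turn R to E, flip to black, move to (2,4). |black|=5 — new cell
Step 2: on BLACK (2,4): turn L to N, flip to white, move to (1,4). |black|=4 — new cell
Step 3: on WHITE (1,4): turn R to E, flip to black, move to (1,5). |black|=5 — new cell
Step 4: on WHITE (1,5): turn R to S, flip to black, move to (2,5). |black|=6 — new cell
Step 5: on WHITE (2,5): turn R to W, flip to black, move to (2,4). |black|=7 — REVISIT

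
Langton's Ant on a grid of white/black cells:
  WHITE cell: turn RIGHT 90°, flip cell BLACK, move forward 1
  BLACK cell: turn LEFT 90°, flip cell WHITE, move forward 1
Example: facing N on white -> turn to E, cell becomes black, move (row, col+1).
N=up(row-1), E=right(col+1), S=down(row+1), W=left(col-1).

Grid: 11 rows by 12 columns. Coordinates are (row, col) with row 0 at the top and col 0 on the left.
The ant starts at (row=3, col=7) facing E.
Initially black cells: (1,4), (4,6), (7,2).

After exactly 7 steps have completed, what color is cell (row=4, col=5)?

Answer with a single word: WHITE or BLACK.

Step 1: on WHITE (3,7): turn R to S, flip to black, move to (4,7). |black|=4
Step 2: on WHITE (4,7): turn R to W, flip to black, move to (4,6). |black|=5
Step 3: on BLACK (4,6): turn L to S, flip to white, move to (5,6). |black|=4
Step 4: on WHITE (5,6): turn R to W, flip to black, move to (5,5). |black|=5
Step 5: on WHITE (5,5): turn R to N, flip to black, move to (4,5). |black|=6
Step 6: on WHITE (4,5): turn R to E, flip to black, move to (4,6). |black|=7
Step 7: on WHITE (4,6): turn R to S, flip to black, move to (5,6). |black|=8

Answer: BLACK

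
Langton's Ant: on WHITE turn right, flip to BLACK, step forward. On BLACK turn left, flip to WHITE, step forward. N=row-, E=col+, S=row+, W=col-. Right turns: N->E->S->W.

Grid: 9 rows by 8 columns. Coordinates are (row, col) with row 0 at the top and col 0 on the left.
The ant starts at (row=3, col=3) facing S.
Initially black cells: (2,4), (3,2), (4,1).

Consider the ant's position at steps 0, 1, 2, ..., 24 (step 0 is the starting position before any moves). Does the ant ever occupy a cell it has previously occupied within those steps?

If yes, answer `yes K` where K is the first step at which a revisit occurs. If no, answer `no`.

Step 1: on WHITE (3,3): turn R to W, flip to black, move to (3,2). |black|=4 — new cell
Step 2: on BLACK (3,2): turn L to S, flip to white, move to (4,2). |black|=3 — new cell
Step 3: on WHITE (4,2): turn R to W, flip to black, move to (4,1). |black|=4 — new cell
Step 4: on BLACK (4,1): turn L to S, flip to white, move to (5,1). |black|=3 — new cell
Step 5: on WHITE (5,1): turn R to W, flip to black, move to (5,0). |black|=4 — new cell
Step 6: on WHITE (5,0): turn R to N, flip to black, move to (4,0). |black|=5 — new cell
Step 7: on WHITE (4,0): turn R to E, flip to black, move to (4,1). |black|=6 — REVISIT

Answer: yes 7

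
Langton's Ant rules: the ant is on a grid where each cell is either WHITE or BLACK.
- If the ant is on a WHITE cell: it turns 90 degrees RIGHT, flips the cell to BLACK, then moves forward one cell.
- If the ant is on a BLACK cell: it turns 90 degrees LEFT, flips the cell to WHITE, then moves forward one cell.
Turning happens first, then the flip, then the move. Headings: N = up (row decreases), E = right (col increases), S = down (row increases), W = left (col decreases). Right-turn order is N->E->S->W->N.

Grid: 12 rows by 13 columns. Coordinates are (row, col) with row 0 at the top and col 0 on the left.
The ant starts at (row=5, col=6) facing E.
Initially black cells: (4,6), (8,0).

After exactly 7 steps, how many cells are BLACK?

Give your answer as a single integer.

Step 1: on WHITE (5,6): turn R to S, flip to black, move to (6,6). |black|=3
Step 2: on WHITE (6,6): turn R to W, flip to black, move to (6,5). |black|=4
Step 3: on WHITE (6,5): turn R to N, flip to black, move to (5,5). |black|=5
Step 4: on WHITE (5,5): turn R to E, flip to black, move to (5,6). |black|=6
Step 5: on BLACK (5,6): turn L to N, flip to white, move to (4,6). |black|=5
Step 6: on BLACK (4,6): turn L to W, flip to white, move to (4,5). |black|=4
Step 7: on WHITE (4,5): turn R to N, flip to black, move to (3,5). |black|=5

Answer: 5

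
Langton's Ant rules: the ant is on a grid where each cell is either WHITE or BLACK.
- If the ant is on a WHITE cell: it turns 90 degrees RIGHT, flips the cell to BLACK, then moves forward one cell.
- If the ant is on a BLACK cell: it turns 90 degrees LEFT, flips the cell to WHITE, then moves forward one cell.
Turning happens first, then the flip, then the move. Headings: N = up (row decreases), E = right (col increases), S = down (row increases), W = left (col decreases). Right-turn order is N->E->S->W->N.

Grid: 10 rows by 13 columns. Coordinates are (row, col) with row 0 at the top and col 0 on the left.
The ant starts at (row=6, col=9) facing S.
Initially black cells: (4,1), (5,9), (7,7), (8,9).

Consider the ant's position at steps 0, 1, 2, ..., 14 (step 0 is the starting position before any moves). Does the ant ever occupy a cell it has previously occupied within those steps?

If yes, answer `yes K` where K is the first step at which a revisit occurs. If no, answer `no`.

Answer: yes 7

Derivation:
Step 1: on WHITE (6,9): turn R to W, flip to black, move to (6,8). |black|=5 — new cell
Step 2: on WHITE (6,8): turn R to N, flip to black, move to (5,8). |black|=6 — new cell
Step 3: on WHITE (5,8): turn R to E, flip to black, move to (5,9). |black|=7 — new cell
Step 4: on BLACK (5,9): turn L to N, flip to white, move to (4,9). |black|=6 — new cell
Step 5: on WHITE (4,9): turn R to E, flip to black, move to (4,10). |black|=7 — new cell
Step 6: on WHITE (4,10): turn R to S, flip to black, move to (5,10). |black|=8 — new cell
Step 7: on WHITE (5,10): turn R to W, flip to black, move to (5,9). |black|=9 — REVISIT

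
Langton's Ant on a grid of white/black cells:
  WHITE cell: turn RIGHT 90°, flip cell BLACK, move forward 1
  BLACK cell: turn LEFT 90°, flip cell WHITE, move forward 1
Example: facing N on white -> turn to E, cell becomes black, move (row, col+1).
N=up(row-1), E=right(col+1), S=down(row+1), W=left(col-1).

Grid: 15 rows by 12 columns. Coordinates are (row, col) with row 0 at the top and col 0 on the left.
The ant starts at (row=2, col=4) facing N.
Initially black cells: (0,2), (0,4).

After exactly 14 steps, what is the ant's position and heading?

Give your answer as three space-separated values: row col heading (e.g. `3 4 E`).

Answer: 3 3 S

Derivation:
Step 1: on WHITE (2,4): turn R to E, flip to black, move to (2,5). |black|=3
Step 2: on WHITE (2,5): turn R to S, flip to black, move to (3,5). |black|=4
Step 3: on WHITE (3,5): turn R to W, flip to black, move to (3,4). |black|=5
Step 4: on WHITE (3,4): turn R to N, flip to black, move to (2,4). |black|=6
Step 5: on BLACK (2,4): turn L to W, flip to white, move to (2,3). |black|=5
Step 6: on WHITE (2,3): turn R to N, flip to black, move to (1,3). |black|=6
Step 7: on WHITE (1,3): turn R to E, flip to black, move to (1,4). |black|=7
Step 8: on WHITE (1,4): turn R to S, flip to black, move to (2,4). |black|=8
Step 9: on WHITE (2,4): turn R to W, flip to black, move to (2,3). |black|=9
Step 10: on BLACK (2,3): turn L to S, flip to white, move to (3,3). |black|=8
Step 11: on WHITE (3,3): turn R to W, flip to black, move to (3,2). |black|=9
Step 12: on WHITE (3,2): turn R to N, flip to black, move to (2,2). |black|=10
Step 13: on WHITE (2,2): turn R to E, flip to black, move to (2,3). |black|=11
Step 14: on WHITE (2,3): turn R to S, flip to black, move to (3,3). |black|=12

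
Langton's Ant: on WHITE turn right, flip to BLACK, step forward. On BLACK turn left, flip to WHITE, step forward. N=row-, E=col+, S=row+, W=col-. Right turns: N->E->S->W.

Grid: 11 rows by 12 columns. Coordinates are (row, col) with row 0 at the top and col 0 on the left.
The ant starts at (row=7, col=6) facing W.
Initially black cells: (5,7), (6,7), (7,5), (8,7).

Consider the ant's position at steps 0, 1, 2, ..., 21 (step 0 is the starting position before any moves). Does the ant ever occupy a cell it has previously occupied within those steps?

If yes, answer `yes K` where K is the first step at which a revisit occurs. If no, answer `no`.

Answer: yes 7

Derivation:
Step 1: on WHITE (7,6): turn R to N, flip to black, move to (6,6). |black|=5 — new cell
Step 2: on WHITE (6,6): turn R to E, flip to black, move to (6,7). |black|=6 — new cell
Step 3: on BLACK (6,7): turn L to N, flip to white, move to (5,7). |black|=5 — new cell
Step 4: on BLACK (5,7): turn L to W, flip to white, move to (5,6). |black|=4 — new cell
Step 5: on WHITE (5,6): turn R to N, flip to black, move to (4,6). |black|=5 — new cell
Step 6: on WHITE (4,6): turn R to E, flip to black, move to (4,7). |black|=6 — new cell
Step 7: on WHITE (4,7): turn R to S, flip to black, move to (5,7). |black|=7 — REVISIT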